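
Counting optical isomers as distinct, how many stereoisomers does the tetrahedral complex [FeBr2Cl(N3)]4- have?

All four vertices of a tetrahedron are equivalent and mutually adjacent, so cis/trans isomerism cannot arise.
Only one geometric arrangement is possible.

1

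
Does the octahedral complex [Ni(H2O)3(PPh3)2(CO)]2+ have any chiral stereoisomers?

no

There are 3 geometric isomers: H2O mer, PPh3 trans; H2O fac, PPh3 cis; H2O mer, PPh3 cis.
Each arrangement has an internal mirror plane or centre of symmetry, so none is chiral.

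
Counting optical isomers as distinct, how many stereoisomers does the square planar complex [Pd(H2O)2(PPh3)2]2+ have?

In a square planar complex each vertex has one trans partner and two cis neighbours.
Working through the distinct placements yields 2 geometric isomers: H2O cis; H2O trans.
Each arrangement has an internal mirror plane or centre of symmetry, so none is chiral.

2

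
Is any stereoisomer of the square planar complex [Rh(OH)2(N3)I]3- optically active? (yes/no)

A square has two trans pairs of vertices; adjacent vertices are cis.
The distinct arrangements are (2 in all): OH cis; OH trans.
Each arrangement has an internal mirror plane or centre of symmetry, so none is chiral.

no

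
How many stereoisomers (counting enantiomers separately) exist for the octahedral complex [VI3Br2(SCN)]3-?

3

The six octahedral sites form three mutually perpendicular trans pairs.
Systematic placement gives 3 geometric isomers: I mer, Br trans; I fac, Br cis; I mer, Br cis.
Each arrangement has an internal mirror plane or centre of symmetry, so none is chiral.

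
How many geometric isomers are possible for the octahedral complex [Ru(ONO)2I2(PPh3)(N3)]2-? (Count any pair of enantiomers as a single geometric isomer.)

6

In an octahedral complex each vertex has one trans partner and four cis neighbours.
Systematic placement gives 6 geometric isomers: ONO cis, I trans; ONO trans, I trans; ONO cis, I cis (3 arrangements, 2 chiral); ONO trans, I cis.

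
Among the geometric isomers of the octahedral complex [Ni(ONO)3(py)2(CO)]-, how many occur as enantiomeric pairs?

In an octahedral complex each vertex has one trans partner and four cis neighbours.
Working through the distinct placements yields 3 geometric isomers: ONO mer, py trans; ONO fac, py cis; ONO mer, py cis.
Each arrangement has an internal mirror plane or centre of symmetry, so none is chiral.

0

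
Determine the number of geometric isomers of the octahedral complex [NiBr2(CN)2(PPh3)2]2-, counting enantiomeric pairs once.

5

The six octahedral sites form three mutually perpendicular trans pairs.
Systematic placement gives 5 geometric isomers: Br trans, CN trans, PPh3 trans; Br trans, CN cis, PPh3 cis; Br cis, CN cis, PPh3 trans; Br cis, CN cis, PPh3 cis (chiral); Br cis, CN trans, PPh3 cis.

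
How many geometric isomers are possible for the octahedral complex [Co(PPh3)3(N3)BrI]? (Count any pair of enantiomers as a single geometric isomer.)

4

In an octahedral complex each vertex has one trans partner and four cis neighbours.
There are 4 geometric isomers: PPh3 mer (3 arrangements); PPh3 fac (chiral).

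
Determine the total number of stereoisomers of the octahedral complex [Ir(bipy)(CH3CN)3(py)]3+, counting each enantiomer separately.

Each bipy is bidentate and must span two cis positions.
Working through the distinct placements yields 2 geometric isomers: CH3CN mer; CH3CN fac.
Each arrangement has an internal mirror plane or centre of symmetry, so none is chiral.

2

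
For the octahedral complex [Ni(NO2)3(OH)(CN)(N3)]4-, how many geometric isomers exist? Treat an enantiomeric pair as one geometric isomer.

An octahedron has six vertices in three trans pairs; every non-trans pair is cis.
The distinct arrangements are (4 in all): NO2 mer (3 arrangements); NO2 fac (chiral).

4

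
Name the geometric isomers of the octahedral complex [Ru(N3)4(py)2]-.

The six octahedral sites form three mutually perpendicular trans pairs.
The distinct arrangements are (2 in all): py trans; py cis.

cis and trans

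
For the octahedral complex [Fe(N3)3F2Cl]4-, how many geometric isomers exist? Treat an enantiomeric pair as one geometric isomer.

An octahedron has six vertices in three trans pairs; every non-trans pair is cis.
There are 3 geometric isomers: N3 mer, F cis; N3 mer, F trans; N3 fac, F cis.

3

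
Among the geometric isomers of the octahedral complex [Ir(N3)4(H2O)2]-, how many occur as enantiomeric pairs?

0

An octahedron has six vertices in three trans pairs; every non-trans pair is cis.
The distinct arrangements are (2 in all): H2O trans; H2O cis.
Each arrangement has an internal mirror plane or centre of symmetry, so none is chiral.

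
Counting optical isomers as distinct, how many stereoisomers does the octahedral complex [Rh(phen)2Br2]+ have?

In an octahedral complex each vertex has one trans partner and four cis neighbours.
Each phen is bidentate and must span two cis positions.
Working through the distinct placements yields 2 geometric isomers: Br trans; Br cis (chiral).
One of these lacks any improper symmetry element and so occurs as an enantiomeric pair, giving 2 + 1 = 3 stereoisomers in total.

3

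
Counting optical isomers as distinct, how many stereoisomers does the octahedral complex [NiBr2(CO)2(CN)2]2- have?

6

Working through the distinct placements yields 5 geometric isomers: Br trans, CO trans, CN trans; Br trans, CO cis, CN cis; Br cis, CO trans, CN cis; Br cis, CO cis, CN cis (chiral); Br cis, CO cis, CN trans.
One of these lacks any improper symmetry element and so occurs as an enantiomeric pair, giving 5 + 1 = 6 stereoisomers in total.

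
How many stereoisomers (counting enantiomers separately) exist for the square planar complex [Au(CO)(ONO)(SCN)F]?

In a square planar complex each vertex has one trans partner and two cis neighbours.
The distinct arrangements are (3 in all): (CO/ONO trans, F/SCN trans); (CO/SCN trans, F/ONO trans); (CO/F trans, ONO/SCN trans).
Each arrangement has an internal mirror plane or centre of symmetry, so none is chiral.

3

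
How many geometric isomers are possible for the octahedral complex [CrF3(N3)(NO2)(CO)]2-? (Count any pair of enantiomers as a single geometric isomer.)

In an octahedral complex each vertex has one trans partner and four cis neighbours.
The distinct arrangements are (4 in all): F mer (3 arrangements); F fac (chiral).

4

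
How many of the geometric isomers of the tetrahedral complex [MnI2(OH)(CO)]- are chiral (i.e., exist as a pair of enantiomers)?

0

Only one geometric arrangement is possible.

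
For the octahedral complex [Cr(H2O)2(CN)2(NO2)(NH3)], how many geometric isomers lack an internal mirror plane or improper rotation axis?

In an octahedral complex each vertex has one trans partner and four cis neighbours.
The distinct arrangements are (6 in all): H2O trans, CN trans; H2O cis, CN trans; H2O cis, CN cis (3 arrangements, 2 chiral); H2O trans, CN cis.
Of these, 2 lack any improper symmetry element and so occur as enantiomeric pairs, giving 6 + 2 = 8 stereoisomers in total.

2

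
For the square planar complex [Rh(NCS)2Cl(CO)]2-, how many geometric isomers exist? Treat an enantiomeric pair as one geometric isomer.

A square has two trans pairs of vertices; adjacent vertices are cis.
Systematic placement gives 2 geometric isomers: NCS cis; NCS trans.

2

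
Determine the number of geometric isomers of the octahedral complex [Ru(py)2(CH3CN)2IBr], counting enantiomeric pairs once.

The six octahedral sites form three mutually perpendicular trans pairs.
There are 6 geometric isomers: py trans, CH3CN cis; py cis, CH3CN cis (3 arrangements, 2 chiral); py trans, CH3CN trans; py cis, CH3CN trans.

6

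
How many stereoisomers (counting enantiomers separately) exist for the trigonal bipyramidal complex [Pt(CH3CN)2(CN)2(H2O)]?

In a trigonal bipyramid the two axial positions differ from the three equatorial ones.
Systematic enumeration (placing each ligand type in turn and discarding arrangements equivalent by rotation or reflection) gives 5 geometric isomers.
One of these lacks any improper symmetry element and so occurs as an enantiomeric pair, giving 5 + 1 = 6 stereoisomers in total.

6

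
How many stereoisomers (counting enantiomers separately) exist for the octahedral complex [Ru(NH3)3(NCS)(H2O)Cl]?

5

An octahedron has six vertices in three trans pairs; every non-trans pair is cis.
Systematic placement gives 4 geometric isomers: NH3 mer (3 arrangements); NH3 fac (chiral).
One of these lacks any improper symmetry element and so occurs as an enantiomeric pair, giving 4 + 1 = 5 stereoisomers in total.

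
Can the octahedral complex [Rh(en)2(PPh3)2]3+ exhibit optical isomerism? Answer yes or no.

Each en is bidentate and must span two cis positions.
Systematic placement gives 2 geometric isomers: PPh3 trans; PPh3 cis (chiral).
One of these lacks any improper symmetry element and so occurs as an enantiomeric pair, giving 2 + 1 = 3 stereoisomers in total.

yes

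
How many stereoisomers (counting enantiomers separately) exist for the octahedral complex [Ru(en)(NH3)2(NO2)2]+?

4

In an octahedral complex each vertex has one trans partner and four cis neighbours.
Each en is bidentate and must span two cis positions.
Working through the distinct placements yields 3 geometric isomers: NH3 trans, NO2 cis; NH3 cis, NO2 cis (chiral); NH3 cis, NO2 trans.
One of these lacks any improper symmetry element and so occurs as an enantiomeric pair, giving 3 + 1 = 4 stereoisomers in total.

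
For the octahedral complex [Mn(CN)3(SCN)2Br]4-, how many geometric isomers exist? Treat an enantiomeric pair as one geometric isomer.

3

The six octahedral sites form three mutually perpendicular trans pairs.
Systematic placement gives 3 geometric isomers: CN mer, SCN trans; CN fac, SCN cis; CN mer, SCN cis.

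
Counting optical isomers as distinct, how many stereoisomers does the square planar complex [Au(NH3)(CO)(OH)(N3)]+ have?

3

Systematic placement gives 3 geometric isomers: (CO/NH3 trans, N3/OH trans); (CO/OH trans, N3/NH3 trans); (CO/N3 trans, NH3/OH trans).
Each arrangement has an internal mirror plane or centre of symmetry, so none is chiral.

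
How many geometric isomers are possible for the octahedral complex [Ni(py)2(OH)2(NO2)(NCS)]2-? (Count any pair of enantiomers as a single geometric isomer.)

6

An octahedron has six vertices in three trans pairs; every non-trans pair is cis.
Systematic placement gives 6 geometric isomers: py trans, OH trans; py cis, OH cis (3 arrangements, 2 chiral); py trans, OH cis; py cis, OH trans.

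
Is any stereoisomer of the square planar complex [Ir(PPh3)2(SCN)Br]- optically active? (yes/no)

no

A square has two trans pairs of vertices; adjacent vertices are cis.
The distinct arrangements are (2 in all): PPh3 cis; PPh3 trans.
Each arrangement has an internal mirror plane or centre of symmetry, so none is chiral.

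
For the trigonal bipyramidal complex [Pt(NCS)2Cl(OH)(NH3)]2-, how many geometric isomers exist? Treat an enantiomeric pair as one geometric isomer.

In a trigonal bipyramid the two axial positions differ from the three equatorial ones.
Systematic enumeration (placing each ligand type in turn and discarding arrangements equivalent by rotation or reflection) gives 7 geometric isomers.

7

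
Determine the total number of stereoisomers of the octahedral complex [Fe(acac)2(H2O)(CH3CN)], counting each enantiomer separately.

Each acac is bidentate and must span two cis positions.
Working through the distinct placements yields 2 geometric isomers: H2O and CH3CN mutually trans; H2O and CH3CN mutually cis (chiral).
One of these lacks any improper symmetry element and so occurs as an enantiomeric pair, giving 2 + 1 = 3 stereoisomers in total.

3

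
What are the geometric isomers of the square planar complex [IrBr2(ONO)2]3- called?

cis and trans

The distinct arrangements are (2 in all): Br cis; Br trans.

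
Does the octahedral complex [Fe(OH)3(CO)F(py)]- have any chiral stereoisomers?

yes

The six octahedral sites form three mutually perpendicular trans pairs.
Systematic placement gives 4 geometric isomers: OH mer (3 arrangements); OH fac (chiral).
One of these lacks any improper symmetry element and so occurs as an enantiomeric pair, giving 4 + 1 = 5 stereoisomers in total.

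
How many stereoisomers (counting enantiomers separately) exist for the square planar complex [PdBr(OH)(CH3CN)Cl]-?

Systematic placement gives 3 geometric isomers: (Br/Cl trans, CH3CN/OH trans); (Br/OH trans, CH3CN/Cl trans); (Br/CH3CN trans, Cl/OH trans).
Each arrangement has an internal mirror plane or centre of symmetry, so none is chiral.

3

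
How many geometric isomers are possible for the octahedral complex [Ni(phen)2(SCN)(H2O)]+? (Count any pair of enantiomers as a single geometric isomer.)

2

Each phen is bidentate and must span two cis positions.
The distinct arrangements are (2 in all): SCN and H2O mutually trans; SCN and H2O mutually cis (chiral).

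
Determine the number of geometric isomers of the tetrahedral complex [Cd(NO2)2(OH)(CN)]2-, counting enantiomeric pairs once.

Only one geometric arrangement is possible.

1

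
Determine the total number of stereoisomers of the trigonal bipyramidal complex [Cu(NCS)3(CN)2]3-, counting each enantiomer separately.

3

A trigonal bipyramid has two axial and three equatorial sites, which are chemically inequivalent.
Systematic placement gives 3 geometric isomers: CN both axial; CN one axial, one equatorial; CN both equatorial.
Each arrangement has an internal mirror plane or centre of symmetry, so none is chiral.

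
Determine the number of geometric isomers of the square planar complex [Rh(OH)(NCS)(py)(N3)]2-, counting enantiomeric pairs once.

3

In a square planar complex each vertex has one trans partner and two cis neighbours.
There are 3 geometric isomers: (N3/OH trans, NCS/py trans); (N3/py trans, NCS/OH trans); (N3/NCS trans, OH/py trans).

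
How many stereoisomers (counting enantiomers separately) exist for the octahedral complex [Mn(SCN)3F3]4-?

2

Working through the distinct placements yields 2 geometric isomers: SCN mer; SCN fac.
Each arrangement has an internal mirror plane or centre of symmetry, so none is chiral.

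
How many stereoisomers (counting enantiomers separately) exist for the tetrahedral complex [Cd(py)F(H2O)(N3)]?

2

In a tetrahedral complex all four positions are equivalent and every pair of ligands is adjacent — there is no cis/trans distinction.
Only one geometric arrangement is possible; it has no improper symmetry element, so it exists as a pair of enantiomers (2 stereoisomers).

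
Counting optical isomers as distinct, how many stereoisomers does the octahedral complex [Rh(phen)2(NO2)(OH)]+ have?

3

An octahedron has six vertices in three trans pairs; every non-trans pair is cis.
Each phen is bidentate and must span two cis positions.
The distinct arrangements are (2 in all): NO2 and OH mutually trans; NO2 and OH mutually cis (chiral).
One of these lacks any improper symmetry element and so occurs as an enantiomeric pair, giving 2 + 1 = 3 stereoisomers in total.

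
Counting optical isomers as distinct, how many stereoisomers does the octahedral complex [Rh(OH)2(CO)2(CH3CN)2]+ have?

6

An octahedron has six vertices in three trans pairs; every non-trans pair is cis.
There are 5 geometric isomers: OH trans, CO trans, CH3CN trans; OH cis, CO cis, CH3CN trans; OH trans, CO cis, CH3CN cis; OH cis, CO cis, CH3CN cis (chiral); OH cis, CO trans, CH3CN cis.
One of these lacks any improper symmetry element and so occurs as an enantiomeric pair, giving 5 + 1 = 6 stereoisomers in total.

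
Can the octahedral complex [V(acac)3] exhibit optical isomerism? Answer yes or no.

In an octahedral complex each vertex has one trans partner and four cis neighbours.
Each acac is bidentate and must span two cis positions.
Only one geometric arrangement is possible; it has no improper symmetry element, so it exists as a pair of enantiomers (2 stereoisomers).

yes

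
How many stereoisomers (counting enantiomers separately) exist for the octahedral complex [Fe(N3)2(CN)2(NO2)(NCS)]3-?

The six octahedral sites form three mutually perpendicular trans pairs.
Systematic placement gives 6 geometric isomers: N3 trans, CN trans; N3 cis, CN trans; N3 cis, CN cis (3 arrangements, 2 chiral); N3 trans, CN cis.
Of these, 2 lack any improper symmetry element and so occur as enantiomeric pairs, giving 6 + 2 = 8 stereoisomers in total.

8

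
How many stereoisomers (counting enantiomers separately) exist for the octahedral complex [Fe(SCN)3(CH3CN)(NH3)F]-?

5

The six octahedral sites form three mutually perpendicular trans pairs.
The distinct arrangements are (4 in all): SCN mer (3 arrangements); SCN fac (chiral).
One of these lacks any improper symmetry element and so occurs as an enantiomeric pair, giving 4 + 1 = 5 stereoisomers in total.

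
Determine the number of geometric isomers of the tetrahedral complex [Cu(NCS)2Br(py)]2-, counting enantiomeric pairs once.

Only one geometric arrangement is possible.

1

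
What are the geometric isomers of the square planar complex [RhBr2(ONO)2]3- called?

The distinct arrangements are (2 in all): Br cis; Br trans.

cis and trans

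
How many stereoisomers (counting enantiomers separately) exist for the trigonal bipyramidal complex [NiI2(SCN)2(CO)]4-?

6

In a trigonal bipyramid the two axial positions differ from the three equatorial ones.
Systematic enumeration (placing each ligand type in turn and discarding arrangements equivalent by rotation or reflection) gives 5 geometric isomers.
One of these lacks any improper symmetry element and so occurs as an enantiomeric pair, giving 5 + 1 = 6 stereoisomers in total.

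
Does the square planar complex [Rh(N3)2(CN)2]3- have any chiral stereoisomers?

no

A square has two trans pairs of vertices; adjacent vertices are cis.
There are 2 geometric isomers: N3 cis; N3 trans.
Each arrangement has an internal mirror plane or centre of symmetry, so none is chiral.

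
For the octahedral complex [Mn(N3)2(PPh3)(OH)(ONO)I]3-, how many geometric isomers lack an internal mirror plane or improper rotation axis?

6

In an octahedral complex each vertex has one trans partner and four cis neighbours.
Exhaustive case analysis gives 9 geometric isomers.
Of these, 6 lack any improper symmetry element and so occur as enantiomeric pairs, giving 9 + 6 = 15 stereoisomers in total.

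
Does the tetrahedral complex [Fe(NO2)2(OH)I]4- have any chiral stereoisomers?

In a tetrahedral complex all four positions are equivalent and every pair of ligands is adjacent — there is no cis/trans distinction.
Only one geometric arrangement is possible.

no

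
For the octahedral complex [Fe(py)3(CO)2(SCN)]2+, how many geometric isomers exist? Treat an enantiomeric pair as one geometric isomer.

In an octahedral complex each vertex has one trans partner and four cis neighbours.
There are 3 geometric isomers: py mer, CO trans; py mer, CO cis; py fac, CO cis.

3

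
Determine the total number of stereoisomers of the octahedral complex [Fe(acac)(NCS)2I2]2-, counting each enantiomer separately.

Each acac is bidentate and must span two cis positions.
There are 3 geometric isomers: NCS cis, I trans; NCS cis, I cis (chiral); NCS trans, I cis.
One of these lacks any improper symmetry element and so occurs as an enantiomeric pair, giving 3 + 1 = 4 stereoisomers in total.

4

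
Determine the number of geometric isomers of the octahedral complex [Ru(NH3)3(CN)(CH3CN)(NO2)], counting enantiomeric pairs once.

An octahedron has six vertices in three trans pairs; every non-trans pair is cis.
The distinct arrangements are (4 in all): NH3 mer (3 arrangements); NH3 fac (chiral).

4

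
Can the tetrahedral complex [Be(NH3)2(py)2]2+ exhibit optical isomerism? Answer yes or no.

In a tetrahedral complex all four positions are equivalent and every pair of ligands is adjacent — there is no cis/trans distinction.
Only one geometric arrangement is possible.

no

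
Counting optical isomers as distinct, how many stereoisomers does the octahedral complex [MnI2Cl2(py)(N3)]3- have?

8

The six octahedral sites form three mutually perpendicular trans pairs.
There are 6 geometric isomers: I trans, Cl trans; I cis, Cl trans; I cis, Cl cis (3 arrangements, 2 chiral); I trans, Cl cis.
Of these, 2 lack any improper symmetry element and so occur as enantiomeric pairs, giving 6 + 2 = 8 stereoisomers in total.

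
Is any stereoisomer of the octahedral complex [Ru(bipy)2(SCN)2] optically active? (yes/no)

yes

The six octahedral sites form three mutually perpendicular trans pairs.
Each bipy is bidentate and must span two cis positions.
Systematic placement gives 2 geometric isomers: SCN trans; SCN cis (chiral).
One of these lacks any improper symmetry element and so occurs as an enantiomeric pair, giving 2 + 1 = 3 stereoisomers in total.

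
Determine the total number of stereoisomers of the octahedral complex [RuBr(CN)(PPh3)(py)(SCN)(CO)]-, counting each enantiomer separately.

30

Systematic enumeration (placing each ligand type in turn and discarding arrangements equivalent by rotation or reflection) gives 15 geometric isomers.
Of these, 15 lack any improper symmetry element and so occur as enantiomeric pairs, giving 15 + 15 = 30 stereoisomers in total.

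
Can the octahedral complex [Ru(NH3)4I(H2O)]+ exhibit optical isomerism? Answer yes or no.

In an octahedral complex each vertex has one trans partner and four cis neighbours.
There are 2 geometric isomers: I and H2O mutually trans; I and H2O mutually cis.
Each arrangement has an internal mirror plane or centre of symmetry, so none is chiral.

no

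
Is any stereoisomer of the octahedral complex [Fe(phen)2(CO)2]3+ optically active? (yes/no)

yes

An octahedron has six vertices in three trans pairs; every non-trans pair is cis.
Each phen is bidentate and must span two cis positions.
There are 2 geometric isomers: CO trans; CO cis (chiral).
One of these lacks any improper symmetry element and so occurs as an enantiomeric pair, giving 2 + 1 = 3 stereoisomers in total.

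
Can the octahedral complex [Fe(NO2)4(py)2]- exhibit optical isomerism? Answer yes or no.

no

In an octahedral complex each vertex has one trans partner and four cis neighbours.
There are 2 geometric isomers: py trans; py cis.
Each arrangement has an internal mirror plane or centre of symmetry, so none is chiral.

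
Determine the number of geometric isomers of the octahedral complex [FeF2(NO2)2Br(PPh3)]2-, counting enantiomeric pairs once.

6

In an octahedral complex each vertex has one trans partner and four cis neighbours.
Working through the distinct placements yields 6 geometric isomers: F cis, NO2 cis (3 arrangements, 2 chiral); F cis, NO2 trans; F trans, NO2 cis; F trans, NO2 trans.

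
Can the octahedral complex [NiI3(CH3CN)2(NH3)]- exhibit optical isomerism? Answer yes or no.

An octahedron has six vertices in three trans pairs; every non-trans pair is cis.
Working through the distinct placements yields 3 geometric isomers: I mer, CH3CN trans; I fac, CH3CN cis; I mer, CH3CN cis.
Each arrangement has an internal mirror plane or centre of symmetry, so none is chiral.

no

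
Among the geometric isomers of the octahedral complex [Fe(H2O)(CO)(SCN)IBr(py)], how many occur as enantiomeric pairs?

In an octahedral complex each vertex has one trans partner and four cis neighbours.
Systematic enumeration (placing each ligand type in turn and discarding arrangements equivalent by rotation or reflection) gives 15 geometric isomers.
Of these, 15 lack any improper symmetry element and so occur as enantiomeric pairs, giving 15 + 15 = 30 stereoisomers in total.

15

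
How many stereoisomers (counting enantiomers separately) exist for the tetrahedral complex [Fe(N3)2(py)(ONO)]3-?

1

In a tetrahedral complex all four positions are equivalent and every pair of ligands is adjacent — there is no cis/trans distinction.
Only one geometric arrangement is possible.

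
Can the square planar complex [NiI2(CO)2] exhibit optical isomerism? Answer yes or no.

A square has two trans pairs of vertices; adjacent vertices are cis.
The distinct arrangements are (2 in all): I cis; I trans.
Each arrangement has an internal mirror plane or centre of symmetry, so none is chiral.

no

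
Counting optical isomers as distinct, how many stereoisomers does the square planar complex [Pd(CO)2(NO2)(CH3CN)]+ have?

2

In a square planar complex each vertex has one trans partner and two cis neighbours.
Working through the distinct placements yields 2 geometric isomers: CO cis; CO trans.
Each arrangement has an internal mirror plane or centre of symmetry, so none is chiral.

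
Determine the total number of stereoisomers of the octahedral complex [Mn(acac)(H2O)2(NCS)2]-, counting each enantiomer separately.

4

An octahedron has six vertices in three trans pairs; every non-trans pair is cis.
Each acac is bidentate and must span two cis positions.
The distinct arrangements are (3 in all): H2O trans, NCS cis; H2O cis, NCS cis (chiral); H2O cis, NCS trans.
One of these lacks any improper symmetry element and so occurs as an enantiomeric pair, giving 3 + 1 = 4 stereoisomers in total.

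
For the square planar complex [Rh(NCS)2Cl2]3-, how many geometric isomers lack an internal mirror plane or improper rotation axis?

In a square planar complex each vertex has one trans partner and two cis neighbours.
There are 2 geometric isomers: NCS cis; NCS trans.
Each arrangement has an internal mirror plane or centre of symmetry, so none is chiral.

0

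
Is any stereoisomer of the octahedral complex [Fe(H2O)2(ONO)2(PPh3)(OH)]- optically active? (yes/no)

yes

In an octahedral complex each vertex has one trans partner and four cis neighbours.
There are 6 geometric isomers: H2O trans, ONO cis; H2O trans, ONO trans; H2O cis, ONO cis (3 arrangements, 2 chiral); H2O cis, ONO trans.
Of these, 2 lack any improper symmetry element and so occur as enantiomeric pairs, giving 6 + 2 = 8 stereoisomers in total.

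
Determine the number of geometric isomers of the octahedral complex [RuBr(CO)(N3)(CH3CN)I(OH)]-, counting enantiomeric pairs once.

15

The six octahedral sites form three mutually perpendicular trans pairs.
Exhaustive case analysis gives 15 geometric isomers.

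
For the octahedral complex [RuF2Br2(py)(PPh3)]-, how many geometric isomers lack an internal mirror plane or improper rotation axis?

The six octahedral sites form three mutually perpendicular trans pairs.
The distinct arrangements are (6 in all): F trans, Br trans; F cis, Br trans; F cis, Br cis (3 arrangements, 2 chiral); F trans, Br cis.
Of these, 2 lack any improper symmetry element and so occur as enantiomeric pairs, giving 6 + 2 = 8 stereoisomers in total.

2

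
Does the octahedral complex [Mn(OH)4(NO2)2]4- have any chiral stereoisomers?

no

Working through the distinct placements yields 2 geometric isomers: NO2 trans; NO2 cis.
Each arrangement has an internal mirror plane or centre of symmetry, so none is chiral.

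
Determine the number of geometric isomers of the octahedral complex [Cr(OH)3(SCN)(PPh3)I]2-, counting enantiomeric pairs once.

4

The six octahedral sites form three mutually perpendicular trans pairs.
Systematic placement gives 4 geometric isomers: OH mer (3 arrangements); OH fac (chiral).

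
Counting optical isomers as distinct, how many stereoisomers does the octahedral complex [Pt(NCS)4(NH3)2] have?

2

An octahedron has six vertices in three trans pairs; every non-trans pair is cis.
Systematic placement gives 2 geometric isomers: NH3 trans; NH3 cis.
Each arrangement has an internal mirror plane or centre of symmetry, so none is chiral.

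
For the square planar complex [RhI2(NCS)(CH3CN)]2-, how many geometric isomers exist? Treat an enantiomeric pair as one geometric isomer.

2

In a square planar complex each vertex has one trans partner and two cis neighbours.
The distinct arrangements are (2 in all): I cis; I trans.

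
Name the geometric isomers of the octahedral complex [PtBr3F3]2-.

fac and mer

An octahedron has six vertices in three trans pairs; every non-trans pair is cis.
Systematic placement gives 2 geometric isomers: Br mer; Br fac.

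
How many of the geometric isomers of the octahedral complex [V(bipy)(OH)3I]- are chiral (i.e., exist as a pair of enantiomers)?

0

An octahedron has six vertices in three trans pairs; every non-trans pair is cis.
Each bipy is bidentate and must span two cis positions.
Systematic placement gives 2 geometric isomers: OH fac; OH mer.
Each arrangement has an internal mirror plane or centre of symmetry, so none is chiral.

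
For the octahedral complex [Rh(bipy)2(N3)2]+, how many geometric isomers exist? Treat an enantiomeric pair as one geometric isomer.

An octahedron has six vertices in three trans pairs; every non-trans pair is cis.
Each bipy is bidentate and must span two cis positions.
Systematic placement gives 2 geometric isomers: N3 trans; N3 cis (chiral).

2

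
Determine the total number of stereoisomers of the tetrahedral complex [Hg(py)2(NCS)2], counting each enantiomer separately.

1

Only one geometric arrangement is possible.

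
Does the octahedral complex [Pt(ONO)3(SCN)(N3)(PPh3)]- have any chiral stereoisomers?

yes

There are 4 geometric isomers: ONO mer (3 arrangements); ONO fac (chiral).
One of these lacks any improper symmetry element and so occurs as an enantiomeric pair, giving 4 + 1 = 5 stereoisomers in total.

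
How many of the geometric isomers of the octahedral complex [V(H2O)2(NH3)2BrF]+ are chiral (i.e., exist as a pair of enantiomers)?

2

Working through the distinct placements yields 6 geometric isomers: H2O trans, NH3 trans; H2O cis, NH3 cis (3 arrangements, 2 chiral); H2O cis, NH3 trans; H2O trans, NH3 cis.
Of these, 2 lack any improper symmetry element and so occur as enantiomeric pairs, giving 6 + 2 = 8 stereoisomers in total.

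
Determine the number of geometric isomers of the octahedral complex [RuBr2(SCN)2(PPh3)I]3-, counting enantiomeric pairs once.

6

In an octahedral complex each vertex has one trans partner and four cis neighbours.
Working through the distinct placements yields 6 geometric isomers: Br trans, SCN trans; Br trans, SCN cis; Br cis, SCN trans; Br cis, SCN cis (3 arrangements, 2 chiral).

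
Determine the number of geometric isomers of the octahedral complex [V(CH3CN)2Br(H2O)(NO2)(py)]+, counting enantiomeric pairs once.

9

In an octahedral complex each vertex has one trans partner and four cis neighbours.
Exhaustive case analysis gives 9 geometric isomers.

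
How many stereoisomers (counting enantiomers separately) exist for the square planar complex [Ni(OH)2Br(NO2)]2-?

2

In a square planar complex each vertex has one trans partner and two cis neighbours.
There are 2 geometric isomers: OH cis; OH trans.
Each arrangement has an internal mirror plane or centre of symmetry, so none is chiral.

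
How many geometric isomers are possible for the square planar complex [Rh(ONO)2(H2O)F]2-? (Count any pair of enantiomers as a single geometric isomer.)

2

In a square planar complex each vertex has one trans partner and two cis neighbours.
There are 2 geometric isomers: ONO cis; ONO trans.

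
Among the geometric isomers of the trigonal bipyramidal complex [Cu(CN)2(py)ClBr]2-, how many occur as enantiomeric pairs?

A trigonal bipyramid has two axial and three equatorial sites, which are chemically inequivalent.
Placing the ligands in turn and identifying arrangements related by rotation or reflection leaves 7 distinct geometric isomers.
Of these, 3 lack any improper symmetry element and so occur as enantiomeric pairs, giving 7 + 3 = 10 stereoisomers in total.

3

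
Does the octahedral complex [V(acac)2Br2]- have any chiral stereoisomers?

yes

The six octahedral sites form three mutually perpendicular trans pairs.
Each acac is bidentate and must span two cis positions.
The distinct arrangements are (2 in all): Br trans; Br cis (chiral).
One of these lacks any improper symmetry element and so occurs as an enantiomeric pair, giving 2 + 1 = 3 stereoisomers in total.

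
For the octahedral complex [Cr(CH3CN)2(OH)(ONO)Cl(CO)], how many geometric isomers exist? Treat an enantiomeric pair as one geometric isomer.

9

An octahedron has six vertices in three trans pairs; every non-trans pair is cis.
Exhaustive case analysis gives 9 geometric isomers.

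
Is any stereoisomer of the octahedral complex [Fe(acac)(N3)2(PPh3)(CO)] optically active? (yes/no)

yes

The six octahedral sites form three mutually perpendicular trans pairs.
Each acac is bidentate and must span two cis positions.
There are 4 geometric isomers: N3 cis (3 arrangements, 2 chiral); N3 trans.
Of these, 2 lack any improper symmetry element and so occur as enantiomeric pairs, giving 4 + 2 = 6 stereoisomers in total.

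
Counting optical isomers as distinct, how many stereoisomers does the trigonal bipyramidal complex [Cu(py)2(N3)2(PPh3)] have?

6

A trigonal bipyramid has two axial and three equatorial sites, which are chemically inequivalent.
Exhaustive case analysis gives 5 geometric isomers.
One of these lacks any improper symmetry element and so occurs as an enantiomeric pair, giving 5 + 1 = 6 stereoisomers in total.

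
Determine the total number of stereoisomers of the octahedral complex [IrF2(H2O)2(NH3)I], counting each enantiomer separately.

8

An octahedron has six vertices in three trans pairs; every non-trans pair is cis.
Systematic placement gives 6 geometric isomers: F trans, H2O trans; F trans, H2O cis; F cis, H2O cis (3 arrangements, 2 chiral); F cis, H2O trans.
Of these, 2 lack any improper symmetry element and so occur as enantiomeric pairs, giving 6 + 2 = 8 stereoisomers in total.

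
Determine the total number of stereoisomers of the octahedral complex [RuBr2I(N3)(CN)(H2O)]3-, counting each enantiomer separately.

15

An octahedron has six vertices in three trans pairs; every non-trans pair is cis.
Exhaustive case analysis gives 9 geometric isomers.
Of these, 6 lack any improper symmetry element and so occur as enantiomeric pairs, giving 9 + 6 = 15 stereoisomers in total.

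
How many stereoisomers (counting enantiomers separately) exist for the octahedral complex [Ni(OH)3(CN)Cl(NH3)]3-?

In an octahedral complex each vertex has one trans partner and four cis neighbours.
Systematic placement gives 4 geometric isomers: OH mer (3 arrangements); OH fac (chiral).
One of these lacks any improper symmetry element and so occurs as an enantiomeric pair, giving 4 + 1 = 5 stereoisomers in total.

5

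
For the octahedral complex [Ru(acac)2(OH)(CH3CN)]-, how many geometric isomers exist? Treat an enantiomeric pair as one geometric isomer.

An octahedron has six vertices in three trans pairs; every non-trans pair is cis.
Each acac is bidentate and must span two cis positions.
Systematic placement gives 2 geometric isomers: OH and CH3CN mutually trans; OH and CH3CN mutually cis (chiral).

2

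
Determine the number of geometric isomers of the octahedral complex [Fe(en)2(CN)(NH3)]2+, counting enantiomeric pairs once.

2

An octahedron has six vertices in three trans pairs; every non-trans pair is cis.
Each en is bidentate and must span two cis positions.
Working through the distinct placements yields 2 geometric isomers: CN and NH3 mutually trans; CN and NH3 mutually cis (chiral).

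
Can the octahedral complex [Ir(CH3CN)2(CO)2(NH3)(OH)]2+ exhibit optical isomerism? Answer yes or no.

yes

Working through the distinct placements yields 6 geometric isomers: CH3CN trans, CO trans; CH3CN trans, CO cis; CH3CN cis, CO cis (3 arrangements, 2 chiral); CH3CN cis, CO trans.
Of these, 2 lack any improper symmetry element and so occur as enantiomeric pairs, giving 6 + 2 = 8 stereoisomers in total.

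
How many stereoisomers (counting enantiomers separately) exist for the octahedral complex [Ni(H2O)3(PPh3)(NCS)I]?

An octahedron has six vertices in three trans pairs; every non-trans pair is cis.
The distinct arrangements are (4 in all): H2O mer (3 arrangements); H2O fac (chiral).
One of these lacks any improper symmetry element and so occurs as an enantiomeric pair, giving 4 + 1 = 5 stereoisomers in total.

5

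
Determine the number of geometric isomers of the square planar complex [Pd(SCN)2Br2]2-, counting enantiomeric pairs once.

Working through the distinct placements yields 2 geometric isomers: SCN cis; SCN trans.

2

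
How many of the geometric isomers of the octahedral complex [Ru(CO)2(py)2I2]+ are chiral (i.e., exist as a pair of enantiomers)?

1

The six octahedral sites form three mutually perpendicular trans pairs.
Systematic placement gives 5 geometric isomers: CO trans, py trans, I trans; CO trans, py cis, I cis; CO cis, py trans, I cis; CO cis, py cis, I cis (chiral); CO cis, py cis, I trans.
One of these lacks any improper symmetry element and so occurs as an enantiomeric pair, giving 5 + 1 = 6 stereoisomers in total.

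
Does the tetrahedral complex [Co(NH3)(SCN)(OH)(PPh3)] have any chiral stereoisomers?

All four vertices of a tetrahedron are equivalent and mutually adjacent, so cis/trans isomerism cannot arise.
Only one geometric arrangement is possible; it has no improper symmetry element, so it exists as a pair of enantiomers (2 stereoisomers).

yes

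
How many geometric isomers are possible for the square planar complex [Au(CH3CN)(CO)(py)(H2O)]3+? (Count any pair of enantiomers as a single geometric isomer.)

A square has two trans pairs of vertices; adjacent vertices are cis.
There are 3 geometric isomers: (CH3CN/H2O trans, CO/py trans); (CH3CN/py trans, CO/H2O trans); (CH3CN/CO trans, H2O/py trans).

3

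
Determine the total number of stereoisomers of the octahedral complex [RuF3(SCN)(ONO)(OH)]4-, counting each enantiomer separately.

5

In an octahedral complex each vertex has one trans partner and four cis neighbours.
Working through the distinct placements yields 4 geometric isomers: F mer (3 arrangements); F fac (chiral).
One of these lacks any improper symmetry element and so occurs as an enantiomeric pair, giving 4 + 1 = 5 stereoisomers in total.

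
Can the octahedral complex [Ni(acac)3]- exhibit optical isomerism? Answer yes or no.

An octahedron has six vertices in three trans pairs; every non-trans pair is cis.
Each acac is bidentate and must span two cis positions.
Only one geometric arrangement is possible; it has no improper symmetry element, so it exists as a pair of enantiomers (2 stereoisomers).

yes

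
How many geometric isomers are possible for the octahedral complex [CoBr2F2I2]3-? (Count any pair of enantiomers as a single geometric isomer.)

The six octahedral sites form three mutually perpendicular trans pairs.
Working through the distinct placements yields 5 geometric isomers: Br trans, F trans, I trans; Br trans, F cis, I cis; Br cis, F cis, I trans; Br cis, F cis, I cis (chiral); Br cis, F trans, I cis.

5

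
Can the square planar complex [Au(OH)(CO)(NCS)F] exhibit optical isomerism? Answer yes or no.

In a square planar complex each vertex has one trans partner and two cis neighbours.
Working through the distinct placements yields 3 geometric isomers: (CO/NCS trans, F/OH trans); (CO/OH trans, F/NCS trans); (CO/F trans, NCS/OH trans).
Each arrangement has an internal mirror plane or centre of symmetry, so none is chiral.

no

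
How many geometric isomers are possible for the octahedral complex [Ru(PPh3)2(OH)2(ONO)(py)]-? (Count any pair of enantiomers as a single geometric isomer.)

6

The six octahedral sites form three mutually perpendicular trans pairs.
Working through the distinct placements yields 6 geometric isomers: PPh3 cis, OH trans; PPh3 trans, OH trans; PPh3 cis, OH cis (3 arrangements, 2 chiral); PPh3 trans, OH cis.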